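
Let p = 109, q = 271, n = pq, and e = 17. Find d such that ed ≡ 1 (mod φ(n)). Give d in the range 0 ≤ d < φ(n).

17153

φ(n) = (p−1)(q−1) = 108·270 = 29160.
Need d with 17·d ≡ 1 (mod 29160). Apply the extended Euclidean algorithm:
29160 = 1715*17 + 5
17 = 3*5 + 2
5 = 2*2 + 1
2 = 2*1 + 0
Back-substitute:
1 = 5 − 2·2
1 = −2·17 + 7·5
1 = 7·29160 − 12007·17
So 17·(-12007) ≡ 1 (mod 29160), hence d ≡ -12007 ≡ 17153 (mod 29160).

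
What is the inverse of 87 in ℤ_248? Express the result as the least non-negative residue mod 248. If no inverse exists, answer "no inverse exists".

191

Extended Euclidean algorithm:
248 = 2*87 + 74
87 = 1*74 + 13
74 = 5*13 + 9
13 = 1*9 + 4
9 = 2*4 + 1
4 = 4*1 + 0
The gcd is 1. Working backward:
1 = 9 − 2·4
1 = −2·13 + 3·9
1 = 3·74 − 17·13
1 = −17·87 + 20·74
1 = 20·248 − 57·87
Thus 87·(-57) ≡ 1 (mod 248); reducing, -57 mod 248 = 191.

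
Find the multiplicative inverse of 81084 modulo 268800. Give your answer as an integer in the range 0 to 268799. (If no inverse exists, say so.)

no inverse exists

Compute gcd(81084, 268800):
268800 = 3*81084 + 25548
81084 = 3*25548 + 4440
25548 = 5*4440 + 3348
4440 = 1*3348 + 1092
3348 = 3*1092 + 72
1092 = 15*72 + 12
72 = 6*12 + 0
Since gcd = 12 > 1, 81084 is not a unit mod 268800.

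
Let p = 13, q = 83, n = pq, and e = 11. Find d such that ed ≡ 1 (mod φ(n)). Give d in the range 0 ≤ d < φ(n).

φ(n) = (p−1)(q−1) = 12·82 = 984.
Need d with 11·d ≡ 1 (mod 984). Apply the extended Euclidean algorithm:
984 = 89·11 + 5
11 = 2·5 + 1
5 = 5·1 + 0
Back-substitute:
1 = 11 − 2·5
1 = −2·984 + 179·11
So 11·179 ≡ 1 (mod 984), hence d = 179.

179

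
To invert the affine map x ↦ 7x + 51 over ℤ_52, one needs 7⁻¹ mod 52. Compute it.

15

Run Euclid on (52, 7):
52 = 7*7 + 3
7 = 2*3 + 1
3 = 3*1 + 0
gcd = 1, so the inverse exists. Back-substitute:
1 = 7 − 2·3
1 = −2·52 + 15·7
So 7·15 ≡ 1 (mod 52).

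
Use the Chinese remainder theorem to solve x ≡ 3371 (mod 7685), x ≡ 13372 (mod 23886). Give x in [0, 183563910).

Write x = 3371 + 7685·k. Then 7685·k ≡ 13372 − 3371 ≡ 10001 (mod 23886).
Need 7685⁻¹ mod 23886. Extended Euclid on (23886, 7685):
23886 = 3·7685 + 831
7685 = 9·831 + 206
831 = 4·206 + 7
206 = 29·7 + 3
7 = 2·3 + 1
3 = 3·1 + 0
Back-substitute:
1 = 7 − 2·3
1 = −2·206 + 59·7
1 = 59·831 − 238·206
1 = −238·7685 + 2201·831
1 = 2201·23886 − 6841·7685
7685⁻¹ ≡ 17045 (mod 23886), so k ≡ 17045·10001 ≡ 16549 (mod 23886).
x = 3371 + 7685·16549 = 127182436.

127182436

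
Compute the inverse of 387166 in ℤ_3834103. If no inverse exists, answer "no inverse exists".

no inverse exists

Compute gcd(387166, 3834103):
3834103 = 9·387166 + 349609
387166 = 1·349609 + 37557
349609 = 9·37557 + 11596
37557 = 3·11596 + 2769
11596 = 4·2769 + 520
2769 = 5·520 + 169
520 = 3·169 + 13
169 = 13·13 + 0
The gcd is 13, not 1, hence no inverse exists.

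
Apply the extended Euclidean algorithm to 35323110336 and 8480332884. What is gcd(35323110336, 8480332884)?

Apply Euclid's algorithm to 35323110336 and 8480332884:
35323110336 = 4×8480332884 + 1401778800
8480332884 = 6×1401778800 + 69660084
1401778800 = 20×69660084 + 8577120
69660084 = 8×8577120 + 1043124
8577120 = 8×1043124 + 232128
1043124 = 4×232128 + 114612
232128 = 2×114612 + 2904
114612 = 39×2904 + 1356
2904 = 2×1356 + 192
1356 = 7×192 + 12
192 = 16×12 + 0
gcd(35323110336, 8480332884) = 12.
Working backward:
12 = 1356 − 7·192
12 = −7·2904 + 15·1356
12 = 15·114612 − 592·2904
12 = −592·232128 + 1199·114612
12 = 1199·1043124 − 5388·232128
12 = −5388·8577120 + 44303·1043124
12 = 44303·69660084 − 359812·8577120
12 = −359812·1401778800 + 7240543·69660084
12 = 7240543·8480332884 − 43803070·1401778800
12 = −43803070·35323110336 + 182452823·8480332884
So 12 = (-43803070)·35323110336 + (182452823)·8480332884.

12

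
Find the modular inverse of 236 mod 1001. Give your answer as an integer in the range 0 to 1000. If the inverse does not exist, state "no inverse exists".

878

Extended Euclidean algorithm:
1001 = 4×236 + 57
236 = 4×57 + 8
57 = 7×8 + 1
8 = 8×1 + 0
Since gcd(236, 1001) = 1, back-substitute to write 1 as a combination:
1 = 57 − 7·8
1 = −7·236 + 29·57
1 = 29·1001 − 123·236
Hence 236⁻¹ ≡ -123 ≡ 878 (mod 1001).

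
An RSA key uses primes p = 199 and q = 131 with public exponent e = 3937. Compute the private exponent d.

1033

φ(n) = (p−1)(q−1) = 198·130 = 25740.
Need d with 3937·d ≡ 1 (mod 25740). Apply the extended Euclidean algorithm:
25740 = 6*3937 + 2118
3937 = 1*2118 + 1819
2118 = 1*1819 + 299
1819 = 6*299 + 25
299 = 11*25 + 24
25 = 1*24 + 1
24 = 24*1 + 0
Back-substitute:
1 = 25 − 24
1 = −299 + 12·25
1 = 12·1819 − 73·299
1 = −73·2118 + 85·1819
1 = 85·3937 − 158·2118
1 = −158·25740 + 1033·3937
So 3937·1033 ≡ 1 (mod 25740), hence d = 1033.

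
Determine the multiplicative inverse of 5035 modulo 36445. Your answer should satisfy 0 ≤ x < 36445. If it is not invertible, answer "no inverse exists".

no inverse exists

Euclidean algorithm on 36445, 5035:
36445 = 7·5035 + 1200
5035 = 4·1200 + 235
1200 = 5·235 + 25
235 = 9·25 + 10
25 = 2·10 + 5
10 = 2·5 + 0
Since gcd = 5 > 1, 5035 is not a unit mod 36445.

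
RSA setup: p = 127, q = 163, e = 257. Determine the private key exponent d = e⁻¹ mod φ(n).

2621

φ(n) = (p−1)(q−1) = 126·162 = 20412.
Need d with 257·d ≡ 1 (mod 20412). Apply the extended Euclidean algorithm:
20412 = 79×257 + 109
257 = 2×109 + 39
109 = 2×39 + 31
39 = 1×31 + 8
31 = 3×8 + 7
8 = 1×7 + 1
7 = 7×1 + 0
Back-substitute:
1 = 8 − 7
1 = −31 + 4·8
1 = 4·39 − 5·31
1 = −5·109 + 14·39
1 = 14·257 − 33·109
1 = −33·20412 + 2621·257
So 257·2621 ≡ 1 (mod 20412), hence d = 2621.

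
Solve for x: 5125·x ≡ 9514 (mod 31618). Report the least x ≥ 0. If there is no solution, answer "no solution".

First find gcd(5125, 31618):
31618 = 6*5125 + 868
5125 = 5*868 + 785
868 = 1*785 + 83
785 = 9*83 + 38
83 = 2*38 + 7
38 = 5*7 + 3
7 = 2*3 + 1
3 = 3*1 + 0
gcd = 1, so a unique solution mod 31618 exists.
Back-substitute for the Bézout coefficients:
1 = 7 − 2·3
1 = −2·38 + 11·7
1 = 11·83 − 24·38
1 = −24·785 + 227·83
1 = 227·868 − 251·785
1 = −251·5125 + 1482·868
1 = 1482·31618 − 9143·5125
So 5125·(-9143) ≡ 1 (mod 31618), giving 5125⁻¹ ≡ 22475.
x ≡ 5125⁻¹·9514 ≡ 22475·9514 ≡ 26234 (mod 31618).

26234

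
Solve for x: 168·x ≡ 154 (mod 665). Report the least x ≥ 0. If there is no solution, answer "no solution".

First find gcd(168, 665):
665 = 3×168 + 161
168 = 1×161 + 7
161 = 23×7 + 0
gcd = 7 and 7 | 154, so solutions exist. Divide through by 7: 24x ≡ 22 (mod 95).
Now find 24⁻¹ mod 95:
95 = 3×24 + 23
24 = 1×23 + 1
23 = 23×1 + 0
Back-substitute:
1 = 24 − 23
1 = −95 + 4·24
So 24⁻¹ ≡ 4 (mod 95).
Then x ≡ 4·22 ≡ 88 (mod 95); the smallest non-negative solution is x = 88.

88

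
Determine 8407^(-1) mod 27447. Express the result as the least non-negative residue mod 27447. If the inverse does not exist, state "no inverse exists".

Compute gcd(8407, 27447):
27447 = 3*8407 + 2226
8407 = 3*2226 + 1729
2226 = 1*1729 + 497
1729 = 3*497 + 238
497 = 2*238 + 21
238 = 11*21 + 7
21 = 3*7 + 0
gcd(8407, 27447) = 7 ≠ 1, so 8407 has no multiplicative inverse modulo 27447.

no inverse exists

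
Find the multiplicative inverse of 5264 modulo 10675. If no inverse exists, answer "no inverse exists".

Euclidean algorithm on 10675, 5264:
10675 = 2×5264 + 147
5264 = 35×147 + 119
147 = 1×119 + 28
119 = 4×28 + 7
28 = 4×7 + 0
gcd(5264, 10675) = 7 ≠ 1, so 5264 has no multiplicative inverse modulo 10675.

no inverse exists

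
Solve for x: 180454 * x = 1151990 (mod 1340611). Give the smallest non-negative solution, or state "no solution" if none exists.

491590

First find gcd(180454, 1340611):
1340611 = 7×180454 + 77433
180454 = 2×77433 + 25588
77433 = 3×25588 + 669
25588 = 38×669 + 166
669 = 4×166 + 5
166 = 33×5 + 1
5 = 5×1 + 0
gcd = 1, so a unique solution mod 1340611 exists.
Back-substitute for the Bézout coefficients:
1 = 166 − 33·5
1 = −33·669 + 133·166
1 = 133·25588 − 5087·669
1 = −5087·77433 + 15394·25588
1 = 15394·180454 − 35875·77433
1 = −35875·1340611 + 266519·180454
So 180454·(266519) ≡ 1 (mod 1340611), giving 180454⁻¹ ≡ 266519.
x ≡ 180454⁻¹·1151990 ≡ 266519·1151990 ≡ 491590 (mod 1340611).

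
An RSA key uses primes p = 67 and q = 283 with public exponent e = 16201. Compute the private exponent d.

8893

φ(n) = (p−1)(q−1) = 66·282 = 18612.
Need d with 16201·d ≡ 1 (mod 18612). Apply the extended Euclidean algorithm:
18612 = 1·16201 + 2411
16201 = 6·2411 + 1735
2411 = 1·1735 + 676
1735 = 2·676 + 383
676 = 1·383 + 293
383 = 1·293 + 90
293 = 3·90 + 23
90 = 3·23 + 21
23 = 1·21 + 2
21 = 10·2 + 1
2 = 2·1 + 0
Back-substitute:
1 = 21 − 10·2
1 = −10·23 + 11·21
1 = 11·90 − 43·23
1 = −43·293 + 140·90
1 = 140·383 − 183·293
1 = −183·676 + 323·383
1 = 323·1735 − 829·676
1 = −829·2411 + 1152·1735
1 = 1152·16201 − 7741·2411
1 = −7741·18612 + 8893·16201
So 16201·8893 ≡ 1 (mod 18612), hence d = 8893.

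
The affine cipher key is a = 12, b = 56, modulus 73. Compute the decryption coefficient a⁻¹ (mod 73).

Apply the Euclidean algorithm to 73 and 12:
73 = 6×12 + 1
12 = 12×1 + 0
The gcd is 1. Working backward:
1 = 73 − 6·12
Hence 12⁻¹ ≡ -6 ≡ 67 (mod 73).

67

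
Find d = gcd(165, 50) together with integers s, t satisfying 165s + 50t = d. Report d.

5

Apply Euclid's algorithm to 165 and 50:
165 = 3*50 + 15
50 = 3*15 + 5
15 = 3*5 + 0
gcd(165, 50) = 5.
Express as a combination:
5 = 50 − 3·15
5 = −3·165 + 10·50
So 5 = (-3)·165 + (10)·50.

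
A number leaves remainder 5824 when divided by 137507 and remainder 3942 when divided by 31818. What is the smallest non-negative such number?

87185262

Write x = 5824 + 137507·k. Then 137507·k ≡ 3942 − 5824 ≡ 29936 (mod 31818).
Need 137507⁻¹ mod 31818. Extended Euclid on (31818, 10235):
31818 = 3*10235 + 1113
10235 = 9*1113 + 218
1113 = 5*218 + 23
218 = 9*23 + 11
23 = 2*11 + 1
11 = 11*1 + 0
Back-substitute:
1 = 23 − 2·11
1 = −2·218 + 19·23
1 = 19·1113 − 97·218
1 = −97·10235 + 892·1113
1 = 892·31818 − 2773·10235
137507⁻¹ ≡ 29045 (mod 31818), so k ≡ 29045·29936 ≡ 634 (mod 31818).
x = 5824 + 137507·634 = 87185262.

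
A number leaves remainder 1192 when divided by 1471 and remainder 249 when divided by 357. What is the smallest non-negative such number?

Write x = 1192 + 1471·k. Then 1471·k ≡ 249 − 1192 ≡ 128 (mod 357).
Need 1471⁻¹ mod 357. Extended Euclid on (357, 43):
357 = 8×43 + 13
43 = 3×13 + 4
13 = 3×4 + 1
4 = 4×1 + 0
Back-substitute:
1 = 13 − 3·4
1 = −3·43 + 10·13
1 = 10·357 − 83·43
1471⁻¹ ≡ 274 (mod 357), so k ≡ 274·128 ≡ 86 (mod 357).
x = 1192 + 1471·86 = 127698.

127698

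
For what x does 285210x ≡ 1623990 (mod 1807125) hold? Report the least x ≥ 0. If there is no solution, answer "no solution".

29494

First find gcd(285210, 1807125):
1807125 = 6×285210 + 95865
285210 = 2×95865 + 93480
95865 = 1×93480 + 2385
93480 = 39×2385 + 465
2385 = 5×465 + 60
465 = 7×60 + 45
60 = 1×45 + 15
45 = 3×15 + 0
gcd = 15 and 15 | 1623990, so solutions exist. Divide through by 15: 19014x ≡ 108266 (mod 120475).
Now find 19014⁻¹ mod 120475:
120475 = 6*19014 + 6391
19014 = 2*6391 + 6232
6391 = 1*6232 + 159
6232 = 39*159 + 31
159 = 5*31 + 4
31 = 7*4 + 3
4 = 1*3 + 1
3 = 3*1 + 0
Back-substitute:
1 = 4 − 3
1 = −31 + 8·4
1 = 8·159 − 41·31
1 = −41·6232 + 1607·159
1 = 1607·6391 − 1648·6232
1 = −1648·19014 + 4903·6391
1 = 4903·120475 − 31066·19014
So 19014·(-31066) ≡ 1 (mod 120475), i.e. 19014⁻¹ ≡ 89409.
Then x ≡ 89409·108266 ≡ 29494 (mod 120475); the smallest non-negative solution is x = 29494.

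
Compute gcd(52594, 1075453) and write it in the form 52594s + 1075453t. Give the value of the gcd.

1

Repeated division:
1075453 = 20·52594 + 23573
52594 = 2·23573 + 5448
23573 = 4·5448 + 1781
5448 = 3·1781 + 105
1781 = 16·105 + 101
105 = 1·101 + 4
101 = 25·4 + 1
4 = 4·1 + 0
gcd(52594, 1075453) = 1.
Working backward:
1 = 101 − 25·4
1 = −25·105 + 26·101
1 = 26·1781 − 441·105
1 = −441·5448 + 1349·1781
1 = 1349·23573 − 5837·5448
1 = −5837·52594 + 13023·23573
1 = 13023·1075453 − 266297·52594
So 1 = (13023)·1075453 + (-266297)·52594.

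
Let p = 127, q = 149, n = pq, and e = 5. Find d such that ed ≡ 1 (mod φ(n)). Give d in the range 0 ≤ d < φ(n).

φ(n) = (p−1)(q−1) = 126·148 = 18648.
Need d with 5·d ≡ 1 (mod 18648). Apply the extended Euclidean algorithm:
18648 = 3729*5 + 3
5 = 1*3 + 2
3 = 1*2 + 1
2 = 2*1 + 0
Back-substitute:
1 = 3 − 2
1 = −5 + 2·3
1 = 2·18648 − 7459·5
So 5·(-7459) ≡ 1 (mod 18648), hence d ≡ -7459 ≡ 11189 (mod 18648).

11189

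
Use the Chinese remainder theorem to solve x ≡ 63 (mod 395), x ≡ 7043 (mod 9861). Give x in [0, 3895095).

1584803

Write x = 63 + 395·k. Then 395·k ≡ 7043 − 63 ≡ 6980 (mod 9861).
Need 395⁻¹ mod 9861. Extended Euclid on (9861, 395):
9861 = 24*395 + 381
395 = 1*381 + 14
381 = 27*14 + 3
14 = 4*3 + 2
3 = 1*2 + 1
2 = 2*1 + 0
Back-substitute:
1 = 3 − 2
1 = −14 + 5·3
1 = 5·381 − 136·14
1 = −136·395 + 141·381
1 = 141·9861 − 3520·395
395⁻¹ ≡ 6341 (mod 9861), so k ≡ 6341·6980 ≡ 4012 (mod 9861).
x = 63 + 395·4012 = 1584803.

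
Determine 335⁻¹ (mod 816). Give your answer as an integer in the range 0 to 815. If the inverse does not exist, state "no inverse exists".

gcd(816, 335) by repeated division:
816 = 2·335 + 146
335 = 2·146 + 43
146 = 3·43 + 17
43 = 2·17 + 9
17 = 1·9 + 8
9 = 1·8 + 1
8 = 8·1 + 0
gcd = 1, so the inverse exists. Back-substitute:
1 = 9 − 8
1 = −17 + 2·9
1 = 2·43 − 5·17
1 = −5·146 + 17·43
1 = 17·335 − 39·146
1 = −39·816 + 95·335
So 335·95 ≡ 1 (mod 816).

95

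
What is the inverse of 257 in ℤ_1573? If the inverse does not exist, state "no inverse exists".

Run Euclid on (1573, 257):
1573 = 6·257 + 31
257 = 8·31 + 9
31 = 3·9 + 4
9 = 2·4 + 1
4 = 4·1 + 0
Since gcd(257, 1573) = 1, back-substitute to write 1 as a combination:
1 = 9 − 2·4
1 = −2·31 + 7·9
1 = 7·257 − 58·31
1 = −58·1573 + 355·257
So 257·355 ≡ 1 (mod 1573).

355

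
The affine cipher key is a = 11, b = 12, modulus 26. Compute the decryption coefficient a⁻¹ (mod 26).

gcd(26, 11) by repeated division:
26 = 2*11 + 4
11 = 2*4 + 3
4 = 1*3 + 1
3 = 3*1 + 0
gcd = 1, so the inverse exists. Back-substitute:
1 = 4 − 3
1 = −11 + 3·4
1 = 3·26 − 7·11
Hence 11⁻¹ ≡ -7 ≡ 19 (mod 26).

19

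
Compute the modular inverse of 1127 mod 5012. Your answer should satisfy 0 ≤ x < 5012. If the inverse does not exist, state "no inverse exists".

no inverse exists

Euclidean algorithm on 5012, 1127:
5012 = 4·1127 + 504
1127 = 2·504 + 119
504 = 4·119 + 28
119 = 4·28 + 7
28 = 4·7 + 0
The gcd is 7, not 1, hence no inverse exists.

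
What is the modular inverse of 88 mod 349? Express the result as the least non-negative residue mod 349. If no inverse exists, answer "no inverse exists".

Run Euclid on (349, 88):
349 = 3·88 + 85
88 = 1·85 + 3
85 = 28·3 + 1
3 = 3·1 + 0
gcd = 1, so the inverse exists. Back-substitute:
1 = 85 − 28·3
1 = −28·88 + 29·85
1 = 29·349 − 115·88
Hence 88⁻¹ ≡ -115 ≡ 234 (mod 349).

234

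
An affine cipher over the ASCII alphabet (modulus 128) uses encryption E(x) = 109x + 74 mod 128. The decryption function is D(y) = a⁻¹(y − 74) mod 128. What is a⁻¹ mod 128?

gcd(128, 109) by repeated division:
128 = 1×109 + 19
109 = 5×19 + 14
19 = 1×14 + 5
14 = 2×5 + 4
5 = 1×4 + 1
4 = 4×1 + 0
Since gcd(109, 128) = 1, back-substitute to write 1 as a combination:
1 = 5 − 4
1 = −14 + 3·5
1 = 3·19 − 4·14
1 = −4·109 + 23·19
1 = 23·128 − 27·109
Hence 109⁻¹ ≡ -27 ≡ 101 (mod 128).

101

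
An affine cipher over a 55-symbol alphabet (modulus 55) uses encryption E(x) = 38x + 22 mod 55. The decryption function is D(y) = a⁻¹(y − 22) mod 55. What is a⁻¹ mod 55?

Apply the Euclidean algorithm to 55 and 38:
55 = 1×38 + 17
38 = 2×17 + 4
17 = 4×4 + 1
4 = 4×1 + 0
gcd = 1, so the inverse exists. Back-substitute:
1 = 17 − 4·4
1 = −4·38 + 9·17
1 = 9·55 − 13·38
Thus 38·(-13) ≡ 1 (mod 55); reducing, -13 mod 55 = 42.

42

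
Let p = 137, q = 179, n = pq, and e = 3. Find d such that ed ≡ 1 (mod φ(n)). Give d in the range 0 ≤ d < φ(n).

16139

φ(n) = (p−1)(q−1) = 136·178 = 24208.
Need d with 3·d ≡ 1 (mod 24208). Apply the extended Euclidean algorithm:
24208 = 8069*3 + 1
3 = 3*1 + 0
Back-substitute:
1 = 24208 − 8069·3
So 3·(-8069) ≡ 1 (mod 24208), hence d ≡ -8069 ≡ 16139 (mod 24208).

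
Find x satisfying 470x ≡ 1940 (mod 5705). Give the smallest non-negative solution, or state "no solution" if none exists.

344

First find gcd(470, 5705):
5705 = 12×470 + 65
470 = 7×65 + 15
65 = 4×15 + 5
15 = 3×5 + 0
gcd = 5 and 5 | 1940, so solutions exist. Divide through by 5: 94x ≡ 388 (mod 1141).
Now find 94⁻¹ mod 1141:
1141 = 12×94 + 13
94 = 7×13 + 3
13 = 4×3 + 1
3 = 3×1 + 0
Back-substitute:
1 = 13 − 4·3
1 = −4·94 + 29·13
1 = 29·1141 − 352·94
So 94·(-352) ≡ 1 (mod 1141), i.e. 94⁻¹ ≡ 789.
Then x ≡ 789·388 ≡ 344 (mod 1141); the smallest non-negative solution is x = 344.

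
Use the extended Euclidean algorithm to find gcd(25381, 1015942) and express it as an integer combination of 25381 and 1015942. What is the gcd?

Apply Euclid's algorithm to 1015942 and 25381:
1015942 = 40*25381 + 702
25381 = 36*702 + 109
702 = 6*109 + 48
109 = 2*48 + 13
48 = 3*13 + 9
13 = 1*9 + 4
9 = 2*4 + 1
4 = 4*1 + 0
gcd(25381, 1015942) = 1.
Working backward:
1 = 9 − 2·4
1 = −2·13 + 3·9
1 = 3·48 − 11·13
1 = −11·109 + 25·48
1 = 25·702 − 161·109
1 = −161·25381 + 5821·702
1 = 5821·1015942 − 233001·25381
So 1 = (5821)·1015942 + (-233001)·25381.

1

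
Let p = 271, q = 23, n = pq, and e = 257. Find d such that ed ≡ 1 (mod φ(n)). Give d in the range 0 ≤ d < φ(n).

φ(n) = (p−1)(q−1) = 270·22 = 5940.
Need d with 257·d ≡ 1 (mod 5940). Apply the extended Euclidean algorithm:
5940 = 23·257 + 29
257 = 8·29 + 25
29 = 1·25 + 4
25 = 6·4 + 1
4 = 4·1 + 0
Back-substitute:
1 = 25 − 6·4
1 = −6·29 + 7·25
1 = 7·257 − 62·29
1 = −62·5940 + 1433·257
So 257·1433 ≡ 1 (mod 5940), hence d = 1433.

1433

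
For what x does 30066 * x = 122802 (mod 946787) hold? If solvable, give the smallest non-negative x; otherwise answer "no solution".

First find gcd(30066, 946787):
946787 = 31×30066 + 14741
30066 = 2×14741 + 584
14741 = 25×584 + 141
584 = 4×141 + 20
141 = 7×20 + 1
20 = 20×1 + 0
gcd = 1, so a unique solution mod 946787 exists.
Back-substitute for the Bézout coefficients:
1 = 141 − 7·20
1 = −7·584 + 29·141
1 = 29·14741 − 732·584
1 = −732·30066 + 1493·14741
1 = 1493·946787 − 47015·30066
So 30066·(-47015) ≡ 1 (mod 946787), giving 30066⁻¹ ≡ 899772.
x ≡ 30066⁻¹·122802 ≡ 899772·122802 ≡ 917883 (mod 946787).

917883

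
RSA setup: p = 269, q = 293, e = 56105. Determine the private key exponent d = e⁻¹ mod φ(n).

45609

φ(n) = (p−1)(q−1) = 268·292 = 78256.
Need d with 56105·d ≡ 1 (mod 78256). Apply the extended Euclidean algorithm:
78256 = 1*56105 + 22151
56105 = 2*22151 + 11803
22151 = 1*11803 + 10348
11803 = 1*10348 + 1455
10348 = 7*1455 + 163
1455 = 8*163 + 151
163 = 1*151 + 12
151 = 12*12 + 7
12 = 1*7 + 5
7 = 1*5 + 2
5 = 2*2 + 1
2 = 2*1 + 0
Back-substitute:
1 = 5 − 2·2
1 = −2·7 + 3·5
1 = 3·12 − 5·7
1 = −5·151 + 63·12
1 = 63·163 − 68·151
1 = −68·1455 + 607·163
1 = 607·10348 − 4317·1455
1 = −4317·11803 + 4924·10348
1 = 4924·22151 − 9241·11803
1 = −9241·56105 + 23406·22151
1 = 23406·78256 − 32647·56105
So 56105·(-32647) ≡ 1 (mod 78256), hence d ≡ -32647 ≡ 45609 (mod 78256).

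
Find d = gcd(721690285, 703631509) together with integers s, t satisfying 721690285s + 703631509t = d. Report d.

Euclidean algorithm:
721690285 = 1×703631509 + 18058776
703631509 = 38×18058776 + 17398021
18058776 = 1×17398021 + 660755
17398021 = 26×660755 + 218391
660755 = 3×218391 + 5582
218391 = 39×5582 + 693
5582 = 8×693 + 38
693 = 18×38 + 9
38 = 4×9 + 2
9 = 4×2 + 1
2 = 2×1 + 0
gcd(721690285, 703631509) = 1.
Express as a combination:
1 = 9 − 4·2
1 = −4·38 + 17·9
1 = 17·693 − 310·38
1 = −310·5582 + 2497·693
1 = 2497·218391 − 97693·5582
1 = −97693·660755 + 295576·218391
1 = 295576·17398021 − 7782669·660755
1 = −7782669·18058776 + 8078245·17398021
1 = 8078245·703631509 − 314755979·18058776
1 = −314755979·721690285 + 322834224·703631509
So 1 = (-314755979)·721690285 + (322834224)·703631509.

1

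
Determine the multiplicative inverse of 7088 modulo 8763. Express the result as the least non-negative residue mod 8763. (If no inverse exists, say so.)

926

Run Euclid on (8763, 7088):
8763 = 1·7088 + 1675
7088 = 4·1675 + 388
1675 = 4·388 + 123
388 = 3·123 + 19
123 = 6·19 + 9
19 = 2·9 + 1
9 = 9·1 + 0
gcd = 1, so the inverse exists. Back-substitute:
1 = 19 − 2·9
1 = −2·123 + 13·19
1 = 13·388 − 41·123
1 = −41·1675 + 177·388
1 = 177·7088 − 749·1675
1 = −749·8763 + 926·7088
So 7088·926 ≡ 1 (mod 8763).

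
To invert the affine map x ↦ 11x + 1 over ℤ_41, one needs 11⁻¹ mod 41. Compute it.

15

gcd(41, 11) by repeated division:
41 = 3·11 + 8
11 = 1·8 + 3
8 = 2·3 + 2
3 = 1·2 + 1
2 = 2·1 + 0
The gcd is 1. Working backward:
1 = 3 − 2
1 = −8 + 3·3
1 = 3·11 − 4·8
1 = −4·41 + 15·11
So 11·15 ≡ 1 (mod 41).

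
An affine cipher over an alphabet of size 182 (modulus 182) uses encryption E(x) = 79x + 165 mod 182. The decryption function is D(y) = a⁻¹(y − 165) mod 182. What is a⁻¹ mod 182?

Extended Euclidean algorithm:
182 = 2×79 + 24
79 = 3×24 + 7
24 = 3×7 + 3
7 = 2×3 + 1
3 = 3×1 + 0
gcd = 1, so the inverse exists. Back-substitute:
1 = 7 − 2·3
1 = −2·24 + 7·7
1 = 7·79 − 23·24
1 = −23·182 + 53·79
So 79·53 ≡ 1 (mod 182).

53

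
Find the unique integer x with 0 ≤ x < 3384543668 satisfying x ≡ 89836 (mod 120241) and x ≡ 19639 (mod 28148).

Write x = 89836 + 120241·k. Then 120241·k ≡ 19639 − 89836 ≡ 14247 (mod 28148).
Need 120241⁻¹ mod 28148. Extended Euclid on (28148, 7649):
28148 = 3·7649 + 5201
7649 = 1·5201 + 2448
5201 = 2·2448 + 305
2448 = 8·305 + 8
305 = 38·8 + 1
8 = 8·1 + 0
Back-substitute:
1 = 305 − 38·8
1 = −38·2448 + 305·305
1 = 305·5201 − 648·2448
1 = −648·7649 + 953·5201
1 = 953·28148 − 3507·7649
120241⁻¹ ≡ 24641 (mod 28148), so k ≡ 24641·14247 ≡ 26619 (mod 28148).
x = 89836 + 120241·26619 = 3200785015.

3200785015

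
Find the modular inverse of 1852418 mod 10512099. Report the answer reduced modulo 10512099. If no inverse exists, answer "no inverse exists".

5981459

Run Euclid on (10512099, 1852418):
10512099 = 5×1852418 + 1250009
1852418 = 1×1250009 + 602409
1250009 = 2×602409 + 45191
602409 = 13×45191 + 14926
45191 = 3×14926 + 413
14926 = 36×413 + 58
413 = 7×58 + 7
58 = 8×7 + 2
7 = 3×2 + 1
2 = 2×1 + 0
The gcd is 1. Working backward:
1 = 7 − 3·2
1 = −3·58 + 25·7
1 = 25·413 − 178·58
1 = −178·14926 + 6433·413
1 = 6433·45191 − 19477·14926
1 = −19477·602409 + 259634·45191
1 = 259634·1250009 − 538745·602409
1 = −538745·1852418 + 798379·1250009
1 = 798379·10512099 − 4530640·1852418
Hence 1852418⁻¹ ≡ -4530640 ≡ 5981459 (mod 10512099).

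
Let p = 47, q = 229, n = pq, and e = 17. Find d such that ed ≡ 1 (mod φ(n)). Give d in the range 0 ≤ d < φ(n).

φ(n) = (p−1)(q−1) = 46·228 = 10488.
Need d with 17·d ≡ 1 (mod 10488). Apply the extended Euclidean algorithm:
10488 = 616*17 + 16
17 = 1*16 + 1
16 = 16*1 + 0
Back-substitute:
1 = 17 − 16
1 = −10488 + 617·17
So 17·617 ≡ 1 (mod 10488), hence d = 617.

617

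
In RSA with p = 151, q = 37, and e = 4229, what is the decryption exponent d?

φ(n) = (p−1)(q−1) = 150·36 = 5400.
Need d with 4229·d ≡ 1 (mod 5400). Apply the extended Euclidean algorithm:
5400 = 1*4229 + 1171
4229 = 3*1171 + 716
1171 = 1*716 + 455
716 = 1*455 + 261
455 = 1*261 + 194
261 = 1*194 + 67
194 = 2*67 + 60
67 = 1*60 + 7
60 = 8*7 + 4
7 = 1*4 + 3
4 = 1*3 + 1
3 = 3*1 + 0
Back-substitute:
1 = 4 − 3
1 = −7 + 2·4
1 = 2·60 − 17·7
1 = −17·67 + 19·60
1 = 19·194 − 55·67
1 = −55·261 + 74·194
1 = 74·455 − 129·261
1 = −129·716 + 203·455
1 = 203·1171 − 332·716
1 = −332·4229 + 1199·1171
1 = 1199·5400 − 1531·4229
So 4229·(-1531) ≡ 1 (mod 5400), hence d ≡ -1531 ≡ 3869 (mod 5400).

3869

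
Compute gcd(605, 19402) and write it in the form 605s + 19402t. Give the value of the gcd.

1

Repeated division:
19402 = 32·605 + 42
605 = 14·42 + 17
42 = 2·17 + 8
17 = 2·8 + 1
8 = 8·1 + 0
gcd(605, 19402) = 1.
Back-substituting:
1 = 17 − 2·8
1 = −2·42 + 5·17
1 = 5·605 − 72·42
1 = −72·19402 + 2309·605
So 1 = (-72)·19402 + (2309)·605.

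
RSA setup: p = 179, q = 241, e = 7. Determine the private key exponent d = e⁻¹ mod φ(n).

6103

φ(n) = (p−1)(q−1) = 178·240 = 42720.
Need d with 7·d ≡ 1 (mod 42720). Apply the extended Euclidean algorithm:
42720 = 6102×7 + 6
7 = 1×6 + 1
6 = 6×1 + 0
Back-substitute:
1 = 7 − 6
1 = −42720 + 6103·7
So 7·6103 ≡ 1 (mod 42720), hence d = 6103.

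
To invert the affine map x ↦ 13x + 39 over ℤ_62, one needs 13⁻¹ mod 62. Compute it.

43

Extended Euclidean algorithm:
62 = 4*13 + 10
13 = 1*10 + 3
10 = 3*3 + 1
3 = 3*1 + 0
Since gcd(13, 62) = 1, back-substitute to write 1 as a combination:
1 = 10 − 3·3
1 = −3·13 + 4·10
1 = 4·62 − 19·13
So 13·(-19) ≡ 1 (mod 62), and -19 ≡ 43 (mod 62).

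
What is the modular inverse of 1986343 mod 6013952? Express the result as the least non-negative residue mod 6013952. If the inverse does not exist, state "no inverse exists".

Apply the Euclidean algorithm to 6013952 and 1986343:
6013952 = 3×1986343 + 54923
1986343 = 36×54923 + 9115
54923 = 6×9115 + 233
9115 = 39×233 + 28
233 = 8×28 + 9
28 = 3×9 + 1
9 = 9×1 + 0
The gcd is 1. Working backward:
1 = 28 − 3·9
1 = −3·233 + 25·28
1 = 25·9115 − 978·233
1 = −978·54923 + 5893·9115
1 = 5893·1986343 − 213126·54923
1 = −213126·6013952 + 645271·1986343
So 1986343·645271 ≡ 1 (mod 6013952).

645271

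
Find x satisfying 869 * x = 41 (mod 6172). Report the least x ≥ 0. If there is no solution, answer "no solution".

1037

First find gcd(869, 6172):
6172 = 7*869 + 89
869 = 9*89 + 68
89 = 1*68 + 21
68 = 3*21 + 5
21 = 4*5 + 1
5 = 5*1 + 0
gcd = 1, so a unique solution mod 6172 exists.
Back-substitute for the Bézout coefficients:
1 = 21 − 4·5
1 = −4·68 + 13·21
1 = 13·89 − 17·68
1 = −17·869 + 166·89
1 = 166·6172 − 1179·869
So 869·(-1179) ≡ 1 (mod 6172), giving 869⁻¹ ≡ 4993.
x ≡ 869⁻¹·41 ≡ 4993·41 ≡ 1037 (mod 6172).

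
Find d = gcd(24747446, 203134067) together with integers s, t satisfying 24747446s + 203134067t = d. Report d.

Apply Euclid's algorithm to 203134067 and 24747446:
203134067 = 8·24747446 + 5154499
24747446 = 4·5154499 + 4129450
5154499 = 1·4129450 + 1025049
4129450 = 4·1025049 + 29254
1025049 = 35·29254 + 1159
29254 = 25·1159 + 279
1159 = 4·279 + 43
279 = 6·43 + 21
43 = 2·21 + 1
21 = 21·1 + 0
gcd(24747446, 203134067) = 1.
Express as a combination:
1 = 43 − 2·21
1 = −2·279 + 13·43
1 = 13·1159 − 54·279
1 = −54·29254 + 1363·1159
1 = 1363·1025049 − 47759·29254
1 = −47759·4129450 + 192399·1025049
1 = 192399·5154499 − 240158·4129450
1 = −240158·24747446 + 1153031·5154499
1 = 1153031·203134067 − 9464406·24747446
So 1 = (1153031)·203134067 + (-9464406)·24747446.

1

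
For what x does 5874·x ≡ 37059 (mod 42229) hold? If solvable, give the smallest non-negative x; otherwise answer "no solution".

First find gcd(5874, 42229):
42229 = 7·5874 + 1111
5874 = 5·1111 + 319
1111 = 3·319 + 154
319 = 2·154 + 11
154 = 14·11 + 0
gcd = 11 and 11 | 37059, so solutions exist. Divide through by 11: 534x ≡ 3369 (mod 3839).
Now find 534⁻¹ mod 3839:
3839 = 7·534 + 101
534 = 5·101 + 29
101 = 3·29 + 14
29 = 2·14 + 1
14 = 14·1 + 0
Back-substitute:
1 = 29 − 2·14
1 = −2·101 + 7·29
1 = 7·534 − 37·101
1 = −37·3839 + 266·534
So 534⁻¹ ≡ 266 (mod 3839).
Then x ≡ 266·3369 ≡ 1667 (mod 3839); the smallest non-negative solution is x = 1667.

1667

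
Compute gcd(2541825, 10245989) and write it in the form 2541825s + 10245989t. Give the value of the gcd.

13

Apply Euclid's algorithm to 10245989 and 2541825:
10245989 = 4·2541825 + 78689
2541825 = 32·78689 + 23777
78689 = 3·23777 + 7358
23777 = 3·7358 + 1703
7358 = 4·1703 + 546
1703 = 3·546 + 65
546 = 8·65 + 26
65 = 2·26 + 13
26 = 2·13 + 0
gcd(2541825, 10245989) = 13.
Back-substituting:
13 = 65 − 2·26
13 = −2·546 + 17·65
13 = 17·1703 − 53·546
13 = −53·7358 + 229·1703
13 = 229·23777 − 740·7358
13 = −740·78689 + 2449·23777
13 = 2449·2541825 − 79108·78689
13 = −79108·10245989 + 318881·2541825
So 13 = (-79108)·10245989 + (318881)·2541825.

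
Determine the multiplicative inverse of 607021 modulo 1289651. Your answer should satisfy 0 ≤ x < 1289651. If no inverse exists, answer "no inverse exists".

1253644

Apply the Euclidean algorithm to 1289651 and 607021:
1289651 = 2·607021 + 75609
607021 = 8·75609 + 2149
75609 = 35·2149 + 394
2149 = 5·394 + 179
394 = 2·179 + 36
179 = 4·36 + 35
36 = 1·35 + 1
35 = 35·1 + 0
The gcd is 1. Working backward:
1 = 36 − 35
1 = −179 + 5·36
1 = 5·394 − 11·179
1 = −11·2149 + 60·394
1 = 60·75609 − 2111·2149
1 = −2111·607021 + 16948·75609
1 = 16948·1289651 − 36007·607021
So 607021·(-36007) ≡ 1 (mod 1289651), and -36007 ≡ 1253644 (mod 1289651).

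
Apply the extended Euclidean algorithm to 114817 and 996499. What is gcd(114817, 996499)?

Repeated division:
996499 = 8×114817 + 77963
114817 = 1×77963 + 36854
77963 = 2×36854 + 4255
36854 = 8×4255 + 2814
4255 = 1×2814 + 1441
2814 = 1×1441 + 1373
1441 = 1×1373 + 68
1373 = 20×68 + 13
68 = 5×13 + 3
13 = 4×3 + 1
3 = 3×1 + 0
gcd(114817, 996499) = 1.
Express as a combination:
1 = 13 − 4·3
1 = −4·68 + 21·13
1 = 21·1373 − 424·68
1 = −424·1441 + 445·1373
1 = 445·2814 − 869·1441
1 = −869·4255 + 1314·2814
1 = 1314·36854 − 11381·4255
1 = −11381·77963 + 24076·36854
1 = 24076·114817 − 35457·77963
1 = −35457·996499 + 307732·114817
So 1 = (-35457)·996499 + (307732)·114817.

1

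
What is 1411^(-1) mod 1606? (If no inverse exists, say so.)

gcd(1606, 1411) by repeated division:
1606 = 1·1411 + 195
1411 = 7·195 + 46
195 = 4·46 + 11
46 = 4·11 + 2
11 = 5·2 + 1
2 = 2·1 + 0
gcd = 1, so the inverse exists. Back-substitute:
1 = 11 − 5·2
1 = −5·46 + 21·11
1 = 21·195 − 89·46
1 = −89·1411 + 644·195
1 = 644·1606 − 733·1411
So 1411·(-733) ≡ 1 (mod 1606), and -733 ≡ 873 (mod 1606).

873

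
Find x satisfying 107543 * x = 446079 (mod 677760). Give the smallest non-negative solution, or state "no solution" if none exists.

First find gcd(107543, 677760):
677760 = 6·107543 + 32502
107543 = 3·32502 + 10037
32502 = 3·10037 + 2391
10037 = 4·2391 + 473
2391 = 5·473 + 26
473 = 18·26 + 5
26 = 5·5 + 1
5 = 5·1 + 0
gcd = 1, so a unique solution mod 677760 exists.
Back-substitute for the Bézout coefficients:
1 = 26 − 5·5
1 = −5·473 + 91·26
1 = 91·2391 − 460·473
1 = −460·10037 + 1931·2391
1 = 1931·32502 − 6253·10037
1 = −6253·107543 + 20690·32502
1 = 20690·677760 − 130393·107543
So 107543·(-130393) ≡ 1 (mod 677760), giving 107543⁻¹ ≡ 547367.
x ≡ 107543⁻¹·446079 ≡ 547367·446079 ≡ 461913 (mod 677760).

461913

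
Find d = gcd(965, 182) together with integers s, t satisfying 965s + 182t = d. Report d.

Euclidean algorithm:
965 = 5·182 + 55
182 = 3·55 + 17
55 = 3·17 + 4
17 = 4·4 + 1
4 = 4·1 + 0
gcd(965, 182) = 1.
Working backward:
1 = 17 − 4·4
1 = −4·55 + 13·17
1 = 13·182 − 43·55
1 = −43·965 + 228·182
So 1 = (-43)·965 + (228)·182.

1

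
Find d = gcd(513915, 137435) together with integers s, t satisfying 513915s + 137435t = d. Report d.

5

Repeated division:
513915 = 3·137435 + 101610
137435 = 1·101610 + 35825
101610 = 2·35825 + 29960
35825 = 1·29960 + 5865
29960 = 5·5865 + 635
5865 = 9·635 + 150
635 = 4·150 + 35
150 = 4·35 + 10
35 = 3·10 + 5
10 = 2·5 + 0
gcd(513915, 137435) = 5.
Working backward:
5 = 35 − 3·10
5 = −3·150 + 13·35
5 = 13·635 − 55·150
5 = −55·5865 + 508·635
5 = 508·29960 − 2595·5865
5 = −2595·35825 + 3103·29960
5 = 3103·101610 − 8801·35825
5 = −8801·137435 + 11904·101610
5 = 11904·513915 − 44513·137435
So 5 = (11904)·513915 + (-44513)·137435.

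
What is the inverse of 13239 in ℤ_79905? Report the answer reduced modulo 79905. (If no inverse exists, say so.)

Euclidean algorithm on 79905, 13239:
79905 = 6×13239 + 471
13239 = 28×471 + 51
471 = 9×51 + 12
51 = 4×12 + 3
12 = 4×3 + 0
gcd(13239, 79905) = 3 ≠ 1, so 13239 has no multiplicative inverse modulo 79905.

no inverse exists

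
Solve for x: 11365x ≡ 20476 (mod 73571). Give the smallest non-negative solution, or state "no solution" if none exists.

First find gcd(11365, 73571):
73571 = 6×11365 + 5381
11365 = 2×5381 + 603
5381 = 8×603 + 557
603 = 1×557 + 46
557 = 12×46 + 5
46 = 9×5 + 1
5 = 5×1 + 0
gcd = 1, so a unique solution mod 73571 exists.
Back-substitute for the Bézout coefficients:
1 = 46 − 9·5
1 = −9·557 + 109·46
1 = 109·603 − 118·557
1 = −118·5381 + 1053·603
1 = 1053·11365 − 2224·5381
1 = −2224·73571 + 14397·11365
So 11365·(14397) ≡ 1 (mod 73571), giving 11365⁻¹ ≡ 14397.
x ≡ 11365⁻¹·20476 ≡ 14397·20476 ≡ 67546 (mod 73571).

67546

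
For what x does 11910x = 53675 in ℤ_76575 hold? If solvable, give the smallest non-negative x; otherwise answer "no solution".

no solution

gcd(11910, 76575):
76575 = 6×11910 + 5115
11910 = 2×5115 + 1680
5115 = 3×1680 + 75
1680 = 22×75 + 30
75 = 2×30 + 15
30 = 2×15 + 0
gcd = 15, but 15 ∤ 53675, so the congruence has no solution.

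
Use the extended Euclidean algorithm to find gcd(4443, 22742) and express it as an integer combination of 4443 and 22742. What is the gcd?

1

Repeated division:
22742 = 5×4443 + 527
4443 = 8×527 + 227
527 = 2×227 + 73
227 = 3×73 + 8
73 = 9×8 + 1
8 = 8×1 + 0
gcd(4443, 22742) = 1.
Back-substituting:
1 = 73 − 9·8
1 = −9·227 + 28·73
1 = 28·527 − 65·227
1 = −65·4443 + 548·527
1 = 548·22742 − 2805·4443
So 1 = (548)·22742 + (-2805)·4443.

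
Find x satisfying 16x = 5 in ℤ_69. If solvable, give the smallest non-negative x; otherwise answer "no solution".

First find gcd(16, 69):
69 = 4*16 + 5
16 = 3*5 + 1
5 = 5*1 + 0
gcd = 1, so a unique solution mod 69 exists.
Back-substitute for the Bézout coefficients:
1 = 16 − 3·5
1 = −3·69 + 13·16
So 16·(13) ≡ 1 (mod 69), giving 16⁻¹ ≡ 13.
x ≡ 16⁻¹·5 ≡ 13·5 ≡ 65 (mod 69).

65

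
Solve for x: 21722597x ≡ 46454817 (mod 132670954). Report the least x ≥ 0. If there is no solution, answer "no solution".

gcd(21722597, 132670954):
132670954 = 6×21722597 + 2335372
21722597 = 9×2335372 + 704249
2335372 = 3×704249 + 222625
704249 = 3×222625 + 36374
222625 = 6×36374 + 4381
36374 = 8×4381 + 1326
4381 = 3×1326 + 403
1326 = 3×403 + 117
403 = 3×117 + 52
117 = 2×52 + 13
52 = 4×13 + 0
gcd = 13, but 13 ∤ 46454817, so the congruence has no solution.

no solution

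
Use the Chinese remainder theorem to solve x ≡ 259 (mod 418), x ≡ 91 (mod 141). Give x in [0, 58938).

37879

Write x = 259 + 418·k. Then 418·k ≡ 91 − 259 ≡ 114 (mod 141).
Need 418⁻¹ mod 141. Extended Euclid on (141, 136):
141 = 1*136 + 5
136 = 27*5 + 1
5 = 5*1 + 0
Back-substitute:
1 = 136 − 27·5
1 = −27·141 + 28·136
418⁻¹ ≡ 28 (mod 141), so k ≡ 28·114 ≡ 90 (mod 141).
x = 259 + 418·90 = 37879.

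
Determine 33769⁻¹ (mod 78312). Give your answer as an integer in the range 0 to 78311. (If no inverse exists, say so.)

Extended Euclidean algorithm:
78312 = 2*33769 + 10774
33769 = 3*10774 + 1447
10774 = 7*1447 + 645
1447 = 2*645 + 157
645 = 4*157 + 17
157 = 9*17 + 4
17 = 4*4 + 1
4 = 4*1 + 0
gcd = 1, so the inverse exists. Back-substitute:
1 = 17 − 4·4
1 = −4·157 + 37·17
1 = 37·645 − 152·157
1 = −152·1447 + 341·645
1 = 341·10774 − 2539·1447
1 = −2539·33769 + 7958·10774
1 = 7958·78312 − 18455·33769
So 33769·(-18455) ≡ 1 (mod 78312), and -18455 ≡ 59857 (mod 78312).

59857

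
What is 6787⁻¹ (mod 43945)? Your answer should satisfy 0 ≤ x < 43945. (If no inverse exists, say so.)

Euclidean algorithm on 43945, 6787:
43945 = 6×6787 + 3223
6787 = 2×3223 + 341
3223 = 9×341 + 154
341 = 2×154 + 33
154 = 4×33 + 22
33 = 1×22 + 11
22 = 2×11 + 0
The gcd is 11, not 1, hence no inverse exists.

no inverse exists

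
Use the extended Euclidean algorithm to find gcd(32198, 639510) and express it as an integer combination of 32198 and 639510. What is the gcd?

2

Euclidean algorithm:
639510 = 19×32198 + 27748
32198 = 1×27748 + 4450
27748 = 6×4450 + 1048
4450 = 4×1048 + 258
1048 = 4×258 + 16
258 = 16×16 + 2
16 = 8×2 + 0
gcd(32198, 639510) = 2.
Working backward:
2 = 258 − 16·16
2 = −16·1048 + 65·258
2 = 65·4450 − 276·1048
2 = −276·27748 + 1721·4450
2 = 1721·32198 − 1997·27748
2 = −1997·639510 + 39664·32198
So 2 = (-1997)·639510 + (39664)·32198.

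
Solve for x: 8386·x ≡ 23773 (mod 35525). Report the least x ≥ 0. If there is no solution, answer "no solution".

gcd(8386, 35525):
35525 = 4·8386 + 1981
8386 = 4·1981 + 462
1981 = 4·462 + 133
462 = 3·133 + 63
133 = 2·63 + 7
63 = 9·7 + 0
gcd = 7, but 7 ∤ 23773, so the congruence has no solution.

no solution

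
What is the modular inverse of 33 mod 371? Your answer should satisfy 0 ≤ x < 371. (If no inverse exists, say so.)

gcd(371, 33) by repeated division:
371 = 11·33 + 8
33 = 4·8 + 1
8 = 8·1 + 0
gcd = 1, so the inverse exists. Back-substitute:
1 = 33 − 4·8
1 = −4·371 + 45·33
So 33·45 ≡ 1 (mod 371).

45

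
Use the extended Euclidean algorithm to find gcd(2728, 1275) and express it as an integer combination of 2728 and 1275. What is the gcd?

Apply Euclid's algorithm to 2728 and 1275:
2728 = 2*1275 + 178
1275 = 7*178 + 29
178 = 6*29 + 4
29 = 7*4 + 1
4 = 4*1 + 0
gcd(2728, 1275) = 1.
Working backward:
1 = 29 − 7·4
1 = −7·178 + 43·29
1 = 43·1275 − 308·178
1 = −308·2728 + 659·1275
So 1 = (-308)·2728 + (659)·1275.

1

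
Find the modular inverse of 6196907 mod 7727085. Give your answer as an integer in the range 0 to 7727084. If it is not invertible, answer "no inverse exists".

Apply the Euclidean algorithm to 7727085 and 6196907:
7727085 = 1·6196907 + 1530178
6196907 = 4·1530178 + 76195
1530178 = 20·76195 + 6278
76195 = 12·6278 + 859
6278 = 7·859 + 265
859 = 3·265 + 64
265 = 4·64 + 9
64 = 7·9 + 1
9 = 9·1 + 0
The gcd is 1. Working backward:
1 = 64 − 7·9
1 = −7·265 + 29·64
1 = 29·859 − 94·265
1 = −94·6278 + 687·859
1 = 687·76195 − 8338·6278
1 = −8338·1530178 + 167447·76195
1 = 167447·6196907 − 678126·1530178
1 = −678126·7727085 + 845573·6196907
So 6196907·845573 ≡ 1 (mod 7727085).

845573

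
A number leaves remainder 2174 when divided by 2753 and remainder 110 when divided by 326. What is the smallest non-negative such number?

18692

Write x = 2174 + 2753·k. Then 2753·k ≡ 110 − 2174 ≡ 218 (mod 326).
Need 2753⁻¹ mod 326. Extended Euclid on (326, 145):
326 = 2×145 + 36
145 = 4×36 + 1
36 = 36×1 + 0
Back-substitute:
1 = 145 − 4·36
1 = −4·326 + 9·145
2753⁻¹ ≡ 9 (mod 326), so k ≡ 9·218 ≡ 6 (mod 326).
x = 2174 + 2753·6 = 18692.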